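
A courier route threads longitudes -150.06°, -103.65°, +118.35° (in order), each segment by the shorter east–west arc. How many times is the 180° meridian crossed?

1

Leg 1: -150.06° → -103.65°, shortest Δλ = 46.41° (east) — does not cross 180°.
Leg 2: -103.65° → +118.35°, shortest Δλ = -138.0° (west) — crosses 180°.
Total crossings: 1.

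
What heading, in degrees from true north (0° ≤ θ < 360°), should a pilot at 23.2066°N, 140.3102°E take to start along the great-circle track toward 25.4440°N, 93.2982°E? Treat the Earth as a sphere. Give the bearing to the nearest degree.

Δλ = 93.2982 − 140.3102 = -47.0120°.
θ = atan2( sin Δλ · cos φ₂ , cos φ₁ · sin φ₂ − sin φ₁ · cos φ₂ · cos Δλ )
  = atan2(-0.66055, 0.15225) = -77.021° → normalised to [0°, 360°): 282.979°.

283°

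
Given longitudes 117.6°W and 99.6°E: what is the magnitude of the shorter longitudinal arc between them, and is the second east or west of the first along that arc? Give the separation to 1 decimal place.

142.8° west

Raw difference: 99.6 − -117.6 = 217.2°.
Normalise into (−180°, 180°]: 217.2° − 360° = -142.8°.
Negative ⇒ the second point lies to the west; separation 142.8°.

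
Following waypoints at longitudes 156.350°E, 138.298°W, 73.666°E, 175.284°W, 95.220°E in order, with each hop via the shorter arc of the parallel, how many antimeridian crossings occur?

4

Leg 1: +156.350° → -138.298°, shortest Δλ = 65.352° (east) — crosses 180°.
Leg 2: -138.298° → +73.666°, shortest Δλ = -148.036° (west) — crosses 180°.
Leg 3: +73.666° → -175.284°, shortest Δλ = 111.05° (east) — crosses 180°.
Leg 4: -175.284° → +95.220°, shortest Δλ = -89.496° (west) — crosses 180°.
Total crossings: 4.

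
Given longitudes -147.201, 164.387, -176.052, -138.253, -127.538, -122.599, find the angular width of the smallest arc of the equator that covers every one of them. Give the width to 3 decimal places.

Sort the longitudes: -176.052°, -147.201°, -138.253°, -127.538°, -122.599°, +164.387°.
Eastward gaps between consecutive values (wrapping around): 28.851°, 8.948°, 10.715°, 4.939°, 286.986°, 19.561°.
Largest gap = 286.986° ⇒ minimal covering band is its complement: 360° − 286.986° = 73.014°.
Band runs from +164.387° eastward to -122.599°, crossing the antimeridian.

73.014°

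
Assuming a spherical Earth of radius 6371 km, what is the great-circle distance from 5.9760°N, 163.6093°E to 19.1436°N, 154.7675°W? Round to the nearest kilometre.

4733 km

Δλ = -154.7675 − 163.6093 = -318.3768°; wrapped into (−180°, 180°]: 41.6232°.
Δφ = 19.1436 − 5.9760 = 13.1676°.
a = sin²(Δφ/2) + cos φ₁ · cos φ₂ · sin²(Δλ/2) = 0.131753.
c = 2·atan2(√a, √(1−a)) = 0.74292 rad → d = 6371·c ≈ 4733.16 km.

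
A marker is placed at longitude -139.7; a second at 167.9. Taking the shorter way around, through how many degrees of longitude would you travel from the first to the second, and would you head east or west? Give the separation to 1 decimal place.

52.4° west

Raw difference: 167.9 − -139.7 = 307.6°.
Normalise into (−180°, 180°]: 307.6° − 360° = -52.4°.
Negative ⇒ the second point lies to the west; separation 52.4°.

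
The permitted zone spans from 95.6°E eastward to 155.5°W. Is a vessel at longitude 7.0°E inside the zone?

No

Band width going east from +95.6° to -155.5°: ((-155.5 − 95.6) mod 360) = 108.9°.
Offset of +7.0° east of the west edge: ((7.0 − 95.6) mod 360) = 271.4°.
271.4° > 108.9° ⇒ outside.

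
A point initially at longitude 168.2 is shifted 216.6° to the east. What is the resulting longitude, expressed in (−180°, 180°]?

Start at +168.2°; shift +216.6° → +384.8°.
+384.8° lies outside (−180°, 180°]; subtract 360° → +24.8°.

+24.8°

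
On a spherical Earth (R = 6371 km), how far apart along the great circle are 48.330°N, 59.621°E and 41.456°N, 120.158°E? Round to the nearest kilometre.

4704 km

Δλ = 120.158 − 59.621 = 60.537°.
Δφ = 41.456 − 48.330 = -6.874°.
a = sin²(Δφ/2) + cos φ₁ · cos φ₂ · sin²(Δλ/2) = 0.130190.
c = 2·atan2(√a, √(1−a)) = 0.73829 rad → d = 6371·c ≈ 4703.65 km.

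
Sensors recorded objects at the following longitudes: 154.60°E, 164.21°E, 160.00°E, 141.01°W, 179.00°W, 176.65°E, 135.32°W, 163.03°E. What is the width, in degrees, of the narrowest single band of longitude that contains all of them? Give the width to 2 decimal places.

70.08°

Sort the longitudes: -179.00°, -141.01°, -135.32°, +154.60°, +160.00°, +163.03°, +164.21°, +176.65°.
Eastward gaps between consecutive values (wrapping around): 37.99°, 5.69°, 289.92°, 5.40°, 3.03°, 1.18°, 12.44°, 4.35°.
Largest gap = 289.92° ⇒ minimal covering band is its complement: 360° − 289.92° = 70.08°.
Band runs from +154.60° eastward to -135.32°, crossing the antimeridian.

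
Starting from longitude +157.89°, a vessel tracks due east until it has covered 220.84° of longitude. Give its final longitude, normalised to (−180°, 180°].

Start at +157.89°; shift +220.84° → +378.73°.
+378.73° lies outside (−180°, 180°]; subtract 360° → +18.73°.

+18.73°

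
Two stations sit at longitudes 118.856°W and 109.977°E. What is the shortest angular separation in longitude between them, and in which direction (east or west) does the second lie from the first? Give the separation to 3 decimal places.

131.167° west

Raw difference: 109.977 − -118.856 = 228.833°.
Normalise into (−180°, 180°]: 228.833° − 360° = -131.167°.
Negative ⇒ the second point lies to the west; separation 131.167°.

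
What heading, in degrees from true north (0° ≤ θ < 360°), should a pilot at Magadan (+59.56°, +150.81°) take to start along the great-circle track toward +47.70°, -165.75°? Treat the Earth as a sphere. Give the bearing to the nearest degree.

96°

Δλ = -165.75 − 150.81 = -316.56°; wrapped into (−180°, 180°]: 43.44°.
θ = atan2( sin Δλ · cos φ₂ , cos φ₁ · sin φ₂ − sin φ₁ · cos φ₂ · cos Δλ )
  = atan2(0.46276, -0.04659) = 95.749° → normalised to [0°, 360°): 95.749°.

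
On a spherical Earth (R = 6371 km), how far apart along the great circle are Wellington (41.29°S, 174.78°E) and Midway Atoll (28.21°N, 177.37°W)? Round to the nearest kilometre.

Δλ = -177.37 − 174.78 = -352.15°; wrapped into (−180°, 180°]: 7.85°.
Δφ = 28.21 − -41.29 = 69.50°.
a = sin²(Δφ/2) + cos φ₁ · cos φ₂ · sin²(Δλ/2) = 0.327999.
c = 2·atan2(√a, √(1−a)) = 1.21962 rad → d = 6371·c ≈ 7770.20 km.

7770 km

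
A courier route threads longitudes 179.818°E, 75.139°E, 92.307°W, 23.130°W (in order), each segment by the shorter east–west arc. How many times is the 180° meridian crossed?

0

Leg 1: +179.818° → +75.139°, shortest Δλ = -104.679° (west) — does not cross 180°.
Leg 2: +75.139° → -92.307°, shortest Δλ = -167.446° (west) — does not cross 180°.
Leg 3: -92.307° → -23.130°, shortest Δλ = 69.177° (east) — does not cross 180°.
Total crossings: 0.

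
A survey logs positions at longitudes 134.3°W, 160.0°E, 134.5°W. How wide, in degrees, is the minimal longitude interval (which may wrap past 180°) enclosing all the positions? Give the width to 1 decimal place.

65.7°

Sort the longitudes: -134.5°, -134.3°, +160.0°.
Eastward gaps between consecutive values (wrapping around): 0.2°, 294.3°, 65.5°.
Largest gap = 294.3° ⇒ minimal covering band is its complement: 360° − 294.3° = 65.7°.
Band runs from +160.0° eastward to -134.3°, crossing the antimeridian.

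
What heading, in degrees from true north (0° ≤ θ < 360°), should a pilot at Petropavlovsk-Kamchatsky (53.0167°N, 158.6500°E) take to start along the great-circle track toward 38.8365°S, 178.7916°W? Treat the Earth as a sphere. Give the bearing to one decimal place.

Δλ = -178.7916 − 158.6500 = -337.4416°; wrapped into (−180°, 180°]: 22.5584°.
θ = atan2( sin Δλ · cos φ₂ , cos φ₁ · sin φ₂ − sin φ₁ · cos φ₂ · cos Δλ )
  = atan2(0.29882, -0.95187) = 162.571° → normalised to [0°, 360°): 162.571°.

162.6°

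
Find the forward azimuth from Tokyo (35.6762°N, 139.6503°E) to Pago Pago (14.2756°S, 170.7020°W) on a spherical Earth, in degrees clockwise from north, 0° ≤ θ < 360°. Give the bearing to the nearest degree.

Δλ = -170.7020 − 139.6503 = -310.3523°; wrapped into (−180°, 180°]: 49.6477°.
θ = atan2( sin Δλ · cos φ₂ , cos φ₁ · sin φ₂ − sin φ₁ · cos φ₂ · cos Δλ )
  = atan2(0.73855, -0.56626) = 127.478° → normalised to [0°, 360°): 127.478°.

127°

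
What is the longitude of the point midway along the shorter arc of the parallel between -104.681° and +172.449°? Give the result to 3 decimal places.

-146.116°

Signed shortest Δλ from -104.681° to +172.449° is -82.870°.
Midpoint longitude = -104.681° + (-82.870°)/2 = -104.681° − 41.435° = -146.116°.
(The naïve average (-104.681 + +172.449)/2 = 33.884° is on the wrong side of the globe.)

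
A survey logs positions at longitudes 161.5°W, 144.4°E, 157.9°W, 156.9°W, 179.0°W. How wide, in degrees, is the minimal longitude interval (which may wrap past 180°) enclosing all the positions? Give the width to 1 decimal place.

Sort the longitudes: -179.0°, -161.5°, -157.9°, -156.9°, +144.4°.
Eastward gaps between consecutive values (wrapping around): 17.5°, 3.6°, 1.0°, 301.3°, 36.6°.
Largest gap = 301.3° ⇒ minimal covering band is its complement: 360° − 301.3° = 58.7°.
Band runs from +144.4° eastward to -156.9°, crossing the antimeridian.

58.7°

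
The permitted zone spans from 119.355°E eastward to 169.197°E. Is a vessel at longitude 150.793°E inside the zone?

Band width going east from +119.355° to +169.197°: ((169.197 − 119.355) mod 360) = 49.842°.
Offset of +150.793° east of the west edge: ((150.793 − 119.355) mod 360) = 31.438°.
31.438° ≤ 49.842° ⇒ inside.

Yes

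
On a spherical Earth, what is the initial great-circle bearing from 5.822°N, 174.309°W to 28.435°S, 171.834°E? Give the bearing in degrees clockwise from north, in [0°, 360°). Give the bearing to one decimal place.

Δλ = 171.834 − -174.309 = 346.143°; wrapped into (−180°, 180°]: -13.857°.
θ = atan2( sin Δλ · cos φ₂ , cos φ₁ · sin φ₂ − sin φ₁ · cos φ₂ · cos Δλ )
  = atan2(-0.21061, -0.56031) = -159.400° → normalised to [0°, 360°): 200.600°.

200.6°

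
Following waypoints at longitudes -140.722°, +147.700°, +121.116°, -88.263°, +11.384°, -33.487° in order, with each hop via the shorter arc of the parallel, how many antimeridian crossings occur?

Leg 1: -140.722° → +147.700°, shortest Δλ = -71.578° (west) — crosses 180°.
Leg 2: +147.700° → +121.116°, shortest Δλ = -26.584° (west) — does not cross 180°.
Leg 3: +121.116° → -88.263°, shortest Δλ = 150.621° (east) — crosses 180°.
Leg 4: -88.263° → +11.384°, shortest Δλ = 99.647° (east) — does not cross 180°.
Leg 5: +11.384° → -33.487°, shortest Δλ = -44.871° (west) — does not cross 180°.
Total crossings: 2.

2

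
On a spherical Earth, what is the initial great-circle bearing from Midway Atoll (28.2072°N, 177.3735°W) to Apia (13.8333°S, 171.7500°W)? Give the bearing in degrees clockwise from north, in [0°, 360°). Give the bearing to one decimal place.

Δλ = -171.7500 − -177.3735 = 5.6235°.
θ = atan2( sin Δλ · cos φ₂ , cos φ₁ · sin φ₂ − sin φ₁ · cos φ₂ · cos Δλ )
  = atan2(0.09515, -0.66745) = 171.887° → normalised to [0°, 360°): 171.887°.

171.9°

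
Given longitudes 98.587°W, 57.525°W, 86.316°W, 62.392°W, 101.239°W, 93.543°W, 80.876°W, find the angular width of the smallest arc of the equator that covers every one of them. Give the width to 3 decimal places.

43.714°

Sort the longitudes: -101.239°, -98.587°, -93.543°, -86.316°, -80.876°, -62.392°, -57.525°.
Eastward gaps between consecutive values (wrapping around): 2.652°, 5.044°, 7.227°, 5.440°, 18.484°, 4.867°, 316.286°.
Largest gap = 316.286° ⇒ minimal covering band is its complement: 360° − 316.286° = 43.714°.
Band runs from -101.239° eastward to -57.525°.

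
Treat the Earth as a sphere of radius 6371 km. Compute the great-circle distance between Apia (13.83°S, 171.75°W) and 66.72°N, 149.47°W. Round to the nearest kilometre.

Δλ = -149.47 − -171.75 = 22.28°.
Δφ = 66.72 − -13.83 = 80.55°.
a = sin²(Δφ/2) + cos φ₁ · cos φ₂ · sin²(Δλ/2) = 0.432232.
c = 2·atan2(√a, √(1−a)) = 1.43484 rad → d = 6371·c ≈ 9141.38 km.

9141 km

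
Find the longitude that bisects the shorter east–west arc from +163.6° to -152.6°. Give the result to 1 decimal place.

-174.5°

Signed shortest Δλ from +163.6° to -152.6° is +43.8°.
Midpoint longitude = +163.6° + (+43.8°)/2 = +163.6° + 21.9° = +185.5°.
Normalise into (−180°, 180°]: -174.5°.
(The naïve average (+163.6 + -152.6)/2 = 5.5° is on the wrong side of the globe.)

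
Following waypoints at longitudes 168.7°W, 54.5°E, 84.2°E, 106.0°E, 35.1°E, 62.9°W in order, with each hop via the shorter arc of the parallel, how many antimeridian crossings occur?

Leg 1: -168.7° → +54.5°, shortest Δλ = -136.8° (west) — crosses 180°.
Leg 2: +54.5° → +84.2°, shortest Δλ = 29.7° (east) — does not cross 180°.
Leg 3: +84.2° → +106.0°, shortest Δλ = 21.8° (east) — does not cross 180°.
Leg 4: +106.0° → +35.1°, shortest Δλ = -70.9° (west) — does not cross 180°.
Leg 5: +35.1° → -62.9°, shortest Δλ = -98.0° (west) — does not cross 180°.
Total crossings: 1.

1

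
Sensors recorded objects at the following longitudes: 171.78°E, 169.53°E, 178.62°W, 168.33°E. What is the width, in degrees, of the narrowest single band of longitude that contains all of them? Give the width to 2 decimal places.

Sort the longitudes: -178.62°, +168.33°, +169.53°, +171.78°.
Eastward gaps between consecutive values (wrapping around): 346.95°, 1.20°, 2.25°, 9.60°.
Largest gap = 346.95° ⇒ minimal covering band is its complement: 360° − 346.95° = 13.05°.
Band runs from +168.33° eastward to -178.62°, crossing the antimeridian.

13.05°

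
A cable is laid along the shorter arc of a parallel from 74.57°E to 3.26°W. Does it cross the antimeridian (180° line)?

Signed shortest Δλ = ((-3.26 − 74.57 + 180) mod 360) − 180 = -77.83°.
Going west by 77.83° from +74.57° reaches -3.26° without touching 180°.

No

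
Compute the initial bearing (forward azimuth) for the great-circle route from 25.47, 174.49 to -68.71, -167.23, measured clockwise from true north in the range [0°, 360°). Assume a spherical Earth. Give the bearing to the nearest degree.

173°

Δλ = -167.23 − 174.49 = -341.72°; wrapped into (−180°, 180°]: 18.28°.
θ = atan2( sin Δλ · cos φ₂ , cos φ₁ · sin φ₂ − sin φ₁ · cos φ₂ · cos Δλ )
  = atan2(0.11389, -0.98946) = 173.434° → normalised to [0°, 360°): 173.434°.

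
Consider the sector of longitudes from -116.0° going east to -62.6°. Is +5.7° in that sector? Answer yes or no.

Band width going east from -116.0° to -62.6°: ((-62.6 − -116.0) mod 360) = 53.4°.
Offset of +5.7° east of the west edge: ((5.7 − -116.0) mod 360) = 121.7°.
121.7° > 53.4° ⇒ outside.

No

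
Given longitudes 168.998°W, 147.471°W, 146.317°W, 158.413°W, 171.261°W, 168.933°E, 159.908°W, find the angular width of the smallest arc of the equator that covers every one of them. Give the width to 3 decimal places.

44.750°

Sort the longitudes: -171.261°, -168.998°, -159.908°, -158.413°, -147.471°, -146.317°, +168.933°.
Eastward gaps between consecutive values (wrapping around): 2.263°, 9.090°, 1.495°, 10.942°, 1.154°, 315.250°, 19.806°.
Largest gap = 315.250° ⇒ minimal covering band is its complement: 360° − 315.250° = 44.750°.
Band runs from +168.933° eastward to -146.317°, crossing the antimeridian.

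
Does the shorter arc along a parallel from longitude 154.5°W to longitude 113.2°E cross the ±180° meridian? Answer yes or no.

Naïve |113.2 − -154.5| = 267.7° > 180°, so the shorter arc goes the other way round — across 180°.
Signed shortest Δλ = ((113.2 − -154.5 + 180) mod 360) − 180 = -92.3°.
Going west by 92.3° from -154.5° passes through 180° before reaching +113.2°.

Yes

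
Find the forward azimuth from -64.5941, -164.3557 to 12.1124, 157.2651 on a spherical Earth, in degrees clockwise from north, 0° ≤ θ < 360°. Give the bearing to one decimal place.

Δλ = 157.2651 − -164.3557 = 321.6208°; wrapped into (−180°, 180°]: -38.3792°.
θ = atan2( sin Δλ · cos φ₂ , cos φ₁ · sin φ₂ − sin φ₁ · cos φ₂ · cos Δλ )
  = atan2(-0.60704, 0.78237) = -37.808° → normalised to [0°, 360°): 322.192°.

322.2°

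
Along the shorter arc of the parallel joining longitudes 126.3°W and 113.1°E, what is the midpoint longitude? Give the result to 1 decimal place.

Signed shortest Δλ from -126.3° to +113.1° is -120.6°.
Midpoint longitude = -126.3° + (-120.6°)/2 = -126.3° − 60.3° = -186.6°.
Normalise into (−180°, 180°]: +173.4°.
(The naïve average (-126.3 + +113.1)/2 = -6.6° is on the wrong side of the globe.)

173.4°E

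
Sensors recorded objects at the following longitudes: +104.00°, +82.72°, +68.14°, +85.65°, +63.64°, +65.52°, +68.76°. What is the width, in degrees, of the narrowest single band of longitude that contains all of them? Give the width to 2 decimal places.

Sort the longitudes: +63.64°, +65.52°, +68.14°, +68.76°, +82.72°, +85.65°, +104.00°.
Eastward gaps between consecutive values (wrapping around): 1.88°, 2.62°, 0.62°, 13.96°, 2.93°, 18.35°, 319.64°.
Largest gap = 319.64° ⇒ minimal covering band is its complement: 360° − 319.64° = 40.36°.
Band runs from +63.64° eastward to +104.00°.

40.36°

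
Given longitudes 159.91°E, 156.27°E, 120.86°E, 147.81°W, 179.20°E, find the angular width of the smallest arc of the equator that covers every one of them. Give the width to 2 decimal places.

91.33°

Sort the longitudes: -147.81°, +120.86°, +156.27°, +159.91°, +179.20°.
Eastward gaps between consecutive values (wrapping around): 268.67°, 35.41°, 3.64°, 19.29°, 32.99°.
Largest gap = 268.67° ⇒ minimal covering band is its complement: 360° − 268.67° = 91.33°.
Band runs from +120.86° eastward to -147.81°, crossing the antimeridian.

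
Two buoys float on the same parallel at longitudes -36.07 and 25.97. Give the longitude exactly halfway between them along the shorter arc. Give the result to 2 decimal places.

Signed shortest Δλ from -36.07° to +25.97° is +62.04°.
Midpoint longitude = -36.07° + (+62.04°)/2 = -36.07° + 31.02° = -5.05°.

-5.05°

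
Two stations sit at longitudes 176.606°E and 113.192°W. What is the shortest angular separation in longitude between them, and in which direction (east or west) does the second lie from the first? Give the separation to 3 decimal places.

70.202° east

Raw difference: -113.192 − 176.606 = -289.798°.
Normalise into (−180°, 180°]: -289.798° + 360° = 70.202°.
Positive ⇒ the second point lies to the east; separation 70.202°.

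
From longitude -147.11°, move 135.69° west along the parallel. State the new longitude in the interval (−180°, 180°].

+77.20°

Start at -147.11°; shift −135.69° → -282.80°.
-282.80° lies outside (−180°, 180°]; add 360° → +77.20°.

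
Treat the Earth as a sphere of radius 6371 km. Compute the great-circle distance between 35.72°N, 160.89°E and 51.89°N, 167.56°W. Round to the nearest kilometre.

3067 km

Δλ = -167.56 − 160.89 = -328.45°; wrapped into (−180°, 180°]: 31.55°.
Δφ = 51.89 − 35.72 = 16.17°.
a = sin²(Δφ/2) + cos φ₁ · cos φ₂ · sin²(Δλ/2) = 0.056813.
c = 2·atan2(√a, √(1−a)) = 0.48134 rad → d = 6371·c ≈ 3066.64 km.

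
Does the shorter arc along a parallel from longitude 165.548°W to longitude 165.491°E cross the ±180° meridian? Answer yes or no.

Yes

Naïve |165.491 − -165.548| = 331.039° > 180°, so the shorter arc goes the other way round — across 180°.
Signed shortest Δλ = ((165.491 − -165.548 + 180) mod 360) − 180 = -28.961°.
Going west by 28.961° from -165.548° passes through 180° before reaching +165.491°.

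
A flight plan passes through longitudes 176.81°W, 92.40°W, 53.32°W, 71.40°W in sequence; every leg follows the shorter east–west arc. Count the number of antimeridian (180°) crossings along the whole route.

0

Leg 1: -176.81° → -92.40°, shortest Δλ = 84.41° (east) — does not cross 180°.
Leg 2: -92.40° → -53.32°, shortest Δλ = 39.08° (east) — does not cross 180°.
Leg 3: -53.32° → -71.40°, shortest Δλ = -18.08° (west) — does not cross 180°.
Total crossings: 0.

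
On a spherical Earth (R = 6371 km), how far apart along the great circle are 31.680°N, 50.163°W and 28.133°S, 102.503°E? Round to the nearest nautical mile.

9373 nmi

Δλ = 102.503 − -50.163 = 152.666°.
Δφ = -28.133 − 31.680 = -59.813°.
a = sin²(Δφ/2) + cos φ₁ · cos φ₂ · sin²(Δλ/2) = 0.957146.
c = 2·atan2(√a, √(1−a)) = 2.72455 rad → d = 6371·c ≈ 17358.13 km ≈ 9372.64 nmi.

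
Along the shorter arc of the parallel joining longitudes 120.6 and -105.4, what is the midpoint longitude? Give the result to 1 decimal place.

-172.4°

Signed shortest Δλ from +120.6° to -105.4° is +134.0°.
Midpoint longitude = +120.6° + (+134.0°)/2 = +120.6° + 67.0° = +187.6°.
Normalise into (−180°, 180°]: -172.4°.
(The naïve average (+120.6 + -105.4)/2 = 7.6° is on the wrong side of the globe.)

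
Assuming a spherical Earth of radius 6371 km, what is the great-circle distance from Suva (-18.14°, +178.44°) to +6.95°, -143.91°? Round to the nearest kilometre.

Δλ = -143.91 − 178.44 = -322.35°; wrapped into (−180°, 180°]: 37.65°.
Δφ = 6.95 − -18.14 = 25.09°.
a = sin²(Δφ/2) + cos φ₁ · cos φ₂ · sin²(Δλ/2) = 0.145398.
c = 2·atan2(√a, √(1−a)) = 0.78243 rad → d = 6371·c ≈ 4984.85 km.

4985 km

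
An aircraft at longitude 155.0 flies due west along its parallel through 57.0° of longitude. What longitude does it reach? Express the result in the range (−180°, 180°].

+98.0°

Start at +155.0°; shift −57.0° → +98.0°.
+98.0° already lies in (−180°, 180°].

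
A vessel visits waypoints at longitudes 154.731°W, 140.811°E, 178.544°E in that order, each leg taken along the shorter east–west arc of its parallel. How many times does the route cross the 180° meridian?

Leg 1: -154.731° → +140.811°, shortest Δλ = -64.458° (west) — crosses 180°.
Leg 2: +140.811° → +178.544°, shortest Δλ = 37.733° (east) — does not cross 180°.
Total crossings: 1.

1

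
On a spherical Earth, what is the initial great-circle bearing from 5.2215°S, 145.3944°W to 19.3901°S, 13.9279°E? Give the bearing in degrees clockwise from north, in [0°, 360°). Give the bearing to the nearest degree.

Δλ = 13.9279 − -145.3944 = 159.3223°.
θ = atan2( sin Δλ · cos φ₂ , cos φ₁ · sin φ₂ − sin φ₁ · cos φ₂ · cos Δλ )
  = atan2(0.33308, -0.41093) = 140.974° → normalised to [0°, 360°): 140.974°.

141°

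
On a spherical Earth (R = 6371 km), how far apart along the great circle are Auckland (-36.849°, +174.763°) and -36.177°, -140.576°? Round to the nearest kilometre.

3955 km

Δλ = -140.576 − 174.763 = -315.339°; wrapped into (−180°, 180°]: 44.661°.
Δφ = -36.177 − -36.849 = 0.672°.
a = sin²(Δφ/2) + cos φ₁ · cos φ₂ · sin²(Δλ/2) = 0.093282.
c = 2·atan2(√a, √(1−a)) = 0.62076 rad → d = 6371·c ≈ 3954.87 km.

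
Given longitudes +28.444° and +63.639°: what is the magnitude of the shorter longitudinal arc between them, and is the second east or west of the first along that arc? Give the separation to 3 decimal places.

Raw difference: 63.639 − 28.444 = 35.195°.
Normalise into (−180°, 180°]: 35.195° stays 35.195°.
Positive ⇒ the second point lies to the east; separation 35.195°.

35.195° east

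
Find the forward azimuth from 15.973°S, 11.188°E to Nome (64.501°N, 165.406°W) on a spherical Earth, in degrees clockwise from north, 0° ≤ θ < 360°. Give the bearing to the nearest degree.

Δλ = -165.406 − 11.188 = -176.594°.
θ = atan2( sin Δλ · cos φ₂ , cos φ₁ · sin φ₂ − sin φ₁ · cos φ₂ · cos Δλ )
  = atan2(-0.02558, 0.74949) = -1.954° → normalised to [0°, 360°): 358.046°.

358°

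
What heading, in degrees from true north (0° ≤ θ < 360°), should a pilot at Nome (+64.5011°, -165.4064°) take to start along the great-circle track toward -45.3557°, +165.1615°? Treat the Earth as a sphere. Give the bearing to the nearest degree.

Δλ = 165.1615 − -165.4064 = 330.5679°; wrapped into (−180°, 180°]: -29.4321°.
θ = atan2( sin Δλ · cos φ₂ , cos φ₁ · sin φ₂ − sin φ₁ · cos φ₂ · cos Δλ )
  = atan2(-0.34530, -0.85869) = -158.094° → normalised to [0°, 360°): 201.906°.

202°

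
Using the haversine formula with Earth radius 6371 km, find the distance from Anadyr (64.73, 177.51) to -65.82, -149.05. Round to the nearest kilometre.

Δλ = -149.05 − 177.51 = -326.56°; wrapped into (−180°, 180°]: 33.44°.
Δφ = -65.82 − 64.73 = -130.55°.
a = sin²(Δφ/2) + cos φ₁ · cos φ₂ · sin²(Δλ/2) = 0.839528.
c = 2·atan2(√a, √(1−a)) = 2.31727 rad → d = 6371·c ≈ 14763.34 km.

14763 km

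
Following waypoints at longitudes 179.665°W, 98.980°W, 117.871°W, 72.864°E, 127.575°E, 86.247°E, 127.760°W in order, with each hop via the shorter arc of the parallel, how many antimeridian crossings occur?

Leg 1: -179.665° → -98.980°, shortest Δλ = 80.685° (east) — does not cross 180°.
Leg 2: -98.980° → -117.871°, shortest Δλ = -18.891° (west) — does not cross 180°.
Leg 3: -117.871° → +72.864°, shortest Δλ = -169.265° (west) — crosses 180°.
Leg 4: +72.864° → +127.575°, shortest Δλ = 54.711° (east) — does not cross 180°.
Leg 5: +127.575° → +86.247°, shortest Δλ = -41.328° (west) — does not cross 180°.
Leg 6: +86.247° → -127.760°, shortest Δλ = 145.993° (east) — crosses 180°.
Total crossings: 2.

2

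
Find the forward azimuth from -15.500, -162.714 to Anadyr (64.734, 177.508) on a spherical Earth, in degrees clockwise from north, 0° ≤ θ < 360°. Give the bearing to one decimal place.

Δλ = 177.508 − -162.714 = 340.222°; wrapped into (−180°, 180°]: -19.778°.
θ = atan2( sin Δλ · cos φ₂ , cos φ₁ · sin φ₂ − sin φ₁ · cos φ₂ · cos Δλ )
  = atan2(-0.14443, 0.97878) = -8.394° → normalised to [0°, 360°): 351.606°.

351.6°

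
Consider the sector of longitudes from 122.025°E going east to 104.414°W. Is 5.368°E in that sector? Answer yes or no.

No

Band width going east from +122.025° to -104.414°: ((-104.414 − 122.025) mod 360) = 133.561°.
Offset of +5.368° east of the west edge: ((5.368 − 122.025) mod 360) = 243.343°.
243.343° > 133.561° ⇒ outside.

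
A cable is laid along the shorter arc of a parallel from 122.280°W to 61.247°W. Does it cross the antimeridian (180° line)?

Signed shortest Δλ = ((-61.247 − -122.280 + 180) mod 360) − 180 = 61.033°.
Going east by 61.033° from -122.280° reaches -61.247° without touching 180°.

No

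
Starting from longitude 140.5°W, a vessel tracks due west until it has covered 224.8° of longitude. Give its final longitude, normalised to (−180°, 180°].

Start at -140.5°; shift −224.8° → -365.3°.
-365.3° lies outside (−180°, 180°]; add 360° → -5.3°.

5.3°W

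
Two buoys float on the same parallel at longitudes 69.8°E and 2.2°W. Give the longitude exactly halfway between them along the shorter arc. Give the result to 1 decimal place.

33.8°E

Signed shortest Δλ from +69.8° to -2.2° is -72.0°.
Midpoint longitude = +69.8° + (-72.0°)/2 = +69.8° − 36.0° = +33.8°.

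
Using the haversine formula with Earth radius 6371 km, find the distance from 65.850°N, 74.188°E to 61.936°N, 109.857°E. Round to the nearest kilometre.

Δλ = 109.857 − 74.188 = 35.669°.
Δφ = 61.936 − 65.850 = -3.914°.
a = sin²(Δφ/2) + cos φ₁ · cos φ₂ · sin²(Δλ/2) = 0.019221.
c = 2·atan2(√a, √(1−a)) = 0.27817 rad → d = 6371·c ≈ 1772.24 km.

1772 km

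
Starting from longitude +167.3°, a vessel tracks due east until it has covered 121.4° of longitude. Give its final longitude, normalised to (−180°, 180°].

-71.3°

Start at +167.3°; shift +121.4° → +288.7°.
+288.7° lies outside (−180°, 180°]; subtract 360° → -71.3°.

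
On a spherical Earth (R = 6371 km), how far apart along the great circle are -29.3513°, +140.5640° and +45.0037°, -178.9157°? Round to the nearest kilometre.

9229 km

Δλ = -178.9157 − 140.5640 = -319.4797°; wrapped into (−180°, 180°]: 40.5203°.
Δφ = 45.0037 − -29.3513 = 74.3550°.
a = sin²(Δφ/2) + cos φ₁ · cos φ₂ · sin²(Δλ/2) = 0.439063.
c = 2·atan2(√a, √(1−a)) = 1.44862 rad → d = 6371·c ≈ 9229.15 km.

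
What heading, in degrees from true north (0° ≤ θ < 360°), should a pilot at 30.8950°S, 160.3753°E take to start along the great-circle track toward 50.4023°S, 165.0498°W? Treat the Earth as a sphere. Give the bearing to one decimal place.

137.3°

Δλ = -165.0498 − 160.3753 = -325.4251°; wrapped into (−180°, 180°]: 34.5749°.
θ = atan2( sin Δλ · cos φ₂ , cos φ₁ · sin φ₂ − sin φ₁ · cos φ₂ · cos Δλ )
  = atan2(0.36171, -0.39173) = 137.282° → normalised to [0°, 360°): 137.282°.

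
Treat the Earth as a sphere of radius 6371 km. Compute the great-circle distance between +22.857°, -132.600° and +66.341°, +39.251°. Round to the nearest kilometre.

10073 km

Δλ = 39.251 − -132.600 = 171.851°.
Δφ = 66.341 − 22.857 = 43.484°.
a = sin²(Δφ/2) + cos φ₁ · cos φ₂ · sin²(Δλ/2) = 0.505132.
c = 2·atan2(√a, √(1−a)) = 1.58106 rad → d = 6371·c ≈ 10072.93 km.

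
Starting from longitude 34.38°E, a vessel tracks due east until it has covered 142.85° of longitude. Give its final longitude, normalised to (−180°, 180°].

Start at +34.38°; shift +142.85° → +177.23°.
+177.23° already lies in (−180°, 180°].

177.23°E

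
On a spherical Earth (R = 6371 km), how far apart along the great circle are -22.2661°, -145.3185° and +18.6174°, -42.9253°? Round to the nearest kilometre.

12010 km

Δλ = -42.9253 − -145.3185 = 102.3932°.
Δφ = 18.6174 − -22.2661 = 40.8835°.
a = sin²(Δφ/2) + cos φ₁ · cos φ₂ · sin²(Δλ/2) = 0.654594.
c = 2·atan2(√a, √(1−a)) = 1.88514 rad → d = 6371·c ≈ 12010.20 km.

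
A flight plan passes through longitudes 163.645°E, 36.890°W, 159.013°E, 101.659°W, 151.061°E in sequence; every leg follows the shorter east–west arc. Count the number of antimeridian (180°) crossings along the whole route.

Leg 1: +163.645° → -36.890°, shortest Δλ = 159.465° (east) — crosses 180°.
Leg 2: -36.890° → +159.013°, shortest Δλ = -164.097° (west) — crosses 180°.
Leg 3: +159.013° → -101.659°, shortest Δλ = 99.328° (east) — crosses 180°.
Leg 4: -101.659° → +151.061°, shortest Δλ = -107.28° (west) — crosses 180°.
Total crossings: 4.

4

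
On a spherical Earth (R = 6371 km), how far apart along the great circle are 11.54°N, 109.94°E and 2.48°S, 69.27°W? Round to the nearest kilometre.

19004 km

Δλ = -69.27 − 109.94 = -179.21°.
Δφ = -2.48 − 11.54 = -14.02°.
a = sin²(Δφ/2) + cos φ₁ · cos φ₂ · sin²(Δλ/2) = 0.993715.
c = 2·atan2(√a, √(1−a)) = 2.98288 rad → d = 6371·c ≈ 19003.90 km.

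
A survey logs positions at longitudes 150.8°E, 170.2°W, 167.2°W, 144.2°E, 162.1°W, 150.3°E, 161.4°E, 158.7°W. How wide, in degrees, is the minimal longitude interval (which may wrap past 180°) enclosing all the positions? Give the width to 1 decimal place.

57.1°

Sort the longitudes: -170.2°, -167.2°, -162.1°, -158.7°, +144.2°, +150.3°, +150.8°, +161.4°.
Eastward gaps between consecutive values (wrapping around): 3.0°, 5.1°, 3.4°, 302.9°, 6.1°, 0.5°, 10.6°, 28.4°.
Largest gap = 302.9° ⇒ minimal covering band is its complement: 360° − 302.9° = 57.1°.
Band runs from +144.2° eastward to -158.7°, crossing the antimeridian.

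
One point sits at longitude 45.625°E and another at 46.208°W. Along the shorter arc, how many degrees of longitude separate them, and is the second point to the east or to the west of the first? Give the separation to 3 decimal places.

91.833° west

Raw difference: -46.208 − 45.625 = -91.833°.
Normalise into (−180°, 180°]: -91.833° stays -91.833°.
Negative ⇒ the second point lies to the west; separation 91.833°.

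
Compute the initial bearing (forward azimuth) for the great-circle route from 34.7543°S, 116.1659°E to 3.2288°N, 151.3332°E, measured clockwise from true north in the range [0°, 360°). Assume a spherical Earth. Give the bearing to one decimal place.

Δλ = 151.3332 − 116.1659 = 35.1673°.
θ = atan2( sin Δλ · cos φ₂ , cos φ₁ · sin φ₂ − sin φ₁ · cos φ₂ · cos Δλ )
  = atan2(0.57505, 0.51154) = 48.345° → normalised to [0°, 360°): 48.345°.

48.3°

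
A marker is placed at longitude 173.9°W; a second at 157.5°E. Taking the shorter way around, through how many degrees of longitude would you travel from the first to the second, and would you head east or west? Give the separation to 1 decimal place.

28.6° west

Raw difference: 157.5 − -173.9 = 331.4°.
Normalise into (−180°, 180°]: 331.4° − 360° = -28.6°.
Negative ⇒ the second point lies to the west; separation 28.6°.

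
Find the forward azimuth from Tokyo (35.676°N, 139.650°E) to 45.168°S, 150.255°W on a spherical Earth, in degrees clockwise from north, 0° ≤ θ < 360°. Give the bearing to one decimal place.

137.2°

Δλ = -150.255 − 139.650 = -289.905°; wrapped into (−180°, 180°]: 70.095°.
θ = atan2( sin Δλ · cos φ₂ , cos φ₁ · sin φ₂ − sin φ₁ · cos φ₂ · cos Δλ )
  = atan2(0.66291, -0.71607) = 137.208° → normalised to [0°, 360°): 137.208°.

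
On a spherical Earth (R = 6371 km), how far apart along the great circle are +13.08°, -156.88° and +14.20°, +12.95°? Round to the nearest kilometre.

Δλ = 12.95 − -156.88 = 169.83°.
Δφ = 14.20 − 13.08 = 1.12°.
a = sin²(Δφ/2) + cos φ₁ · cos φ₂ · sin²(Δλ/2) = 0.936970.
c = 2·atan2(√a, √(1−a)) = 2.63405 rad → d = 6371·c ≈ 16781.52 km.

16782 km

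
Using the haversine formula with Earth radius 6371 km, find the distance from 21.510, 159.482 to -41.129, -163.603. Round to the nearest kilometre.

Δλ = -163.603 − 159.482 = -323.085°; wrapped into (−180°, 180°]: 36.915°.
Δφ = -41.129 − 21.510 = -62.639°.
a = sin²(Δφ/2) + cos φ₁ · cos φ₂ · sin²(Δλ/2) = 0.340445.
c = 2·atan2(√a, √(1−a)) = 1.24601 rad → d = 6371·c ≈ 7938.30 km.

7938 km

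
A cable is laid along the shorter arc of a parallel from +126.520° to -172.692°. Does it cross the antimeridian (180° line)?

Yes

Naïve |-172.692 − 126.520| = 299.212° > 180°, so the shorter arc goes the other way round — across 180°.
Signed shortest Δλ = ((-172.692 − 126.520 + 180) mod 360) − 180 = 60.788°.
Going east by 60.788° from +126.520° passes through 180° before reaching -172.692°.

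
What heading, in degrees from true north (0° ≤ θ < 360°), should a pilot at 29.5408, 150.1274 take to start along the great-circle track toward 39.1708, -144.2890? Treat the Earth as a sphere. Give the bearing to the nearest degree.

61°

Δλ = -144.2890 − 150.1274 = -294.4164°; wrapped into (−180°, 180°]: 65.5836°.
θ = atan2( sin Δλ · cos φ₂ , cos φ₁ · sin φ₂ − sin φ₁ · cos φ₂ · cos Δλ )
  = atan2(0.70593, 0.39152) = 60.987° → normalised to [0°, 360°): 60.987°.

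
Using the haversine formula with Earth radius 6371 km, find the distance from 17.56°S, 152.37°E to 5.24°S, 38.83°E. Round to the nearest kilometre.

Δλ = 38.83 − 152.37 = -113.54°.
Δφ = -5.24 − -17.56 = 12.32°.
a = sin²(Δφ/2) + cos φ₁ · cos φ₂ · sin²(Δλ/2) = 0.675816.
c = 2·atan2(√a, √(1−a)) = 1.93011 rad → d = 6371·c ≈ 12296.74 km.

12297 km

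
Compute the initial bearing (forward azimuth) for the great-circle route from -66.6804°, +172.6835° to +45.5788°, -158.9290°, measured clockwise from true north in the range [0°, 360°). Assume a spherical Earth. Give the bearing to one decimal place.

21.4°

Δλ = -158.9290 − 172.6835 = -331.6125°; wrapped into (−180°, 180°]: 28.3875°.
θ = atan2( sin Δλ · cos φ₂ , cos φ₁ · sin φ₂ − sin φ₁ · cos φ₂ · cos Δλ )
  = atan2(0.33277, 0.84819) = 21.421° → normalised to [0°, 360°): 21.421°.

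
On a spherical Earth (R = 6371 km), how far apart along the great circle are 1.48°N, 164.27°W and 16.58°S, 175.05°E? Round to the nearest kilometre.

3030 km

Δλ = 175.05 − -164.27 = 339.32°; wrapped into (−180°, 180°]: -20.68°.
Δφ = -16.58 − 1.48 = -18.06°.
a = sin²(Δφ/2) + cos φ₁ · cos φ₂ · sin²(Δλ/2) = 0.055500.
c = 2·atan2(√a, √(1−a)) = 0.47564 rad → d = 6371·c ≈ 3030.31 km.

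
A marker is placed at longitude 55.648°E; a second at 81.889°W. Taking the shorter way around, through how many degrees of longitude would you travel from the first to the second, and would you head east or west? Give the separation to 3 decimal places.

137.537° west

Raw difference: -81.889 − 55.648 = -137.537°.
Normalise into (−180°, 180°]: -137.537° stays -137.537°.
Negative ⇒ the second point lies to the west; separation 137.537°.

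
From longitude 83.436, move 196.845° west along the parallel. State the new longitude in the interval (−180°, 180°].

Start at +83.436°; shift −196.845° → -113.409°.
-113.409° already lies in (−180°, 180°].

-113.409°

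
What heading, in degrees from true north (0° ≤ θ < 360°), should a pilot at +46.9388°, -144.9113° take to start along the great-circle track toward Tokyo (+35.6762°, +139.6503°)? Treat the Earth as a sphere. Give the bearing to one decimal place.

Δλ = 139.6503 − -144.9113 = 284.5616°; wrapped into (−180°, 180°]: -75.4384°.
θ = atan2( sin Δλ · cos φ₂ , cos φ₁ · sin φ₂ − sin φ₁ · cos φ₂ · cos Δλ )
  = atan2(-0.78623, 0.24898) = -72.428° → normalised to [0°, 360°): 287.572°.

287.6°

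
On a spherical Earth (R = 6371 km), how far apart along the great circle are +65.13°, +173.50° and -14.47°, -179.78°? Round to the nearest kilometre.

8869 km

Δλ = -179.78 − 173.50 = -353.28°; wrapped into (−180°, 180°]: 6.72°.
Δφ = -14.47 − 65.13 = -79.60°.
a = sin²(Δφ/2) + cos φ₁ · cos φ₂ · sin²(Δλ/2) = 0.411139.
c = 2·atan2(√a, √(1−a)) = 1.39213 rad → d = 6371·c ≈ 8869.23 km.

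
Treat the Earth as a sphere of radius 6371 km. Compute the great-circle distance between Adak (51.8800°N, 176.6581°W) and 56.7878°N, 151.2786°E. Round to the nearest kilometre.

2128 km

Δλ = 151.2786 − -176.6581 = 327.9367°; wrapped into (−180°, 180°]: -32.0633°.
Δφ = 56.7878 − 51.8800 = 4.9078°.
a = sin²(Δφ/2) + cos φ₁ · cos φ₂ · sin²(Δλ/2) = 0.027622.
c = 2·atan2(√a, √(1−a)) = 0.33395 rad → d = 6371·c ≈ 2127.57 km.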